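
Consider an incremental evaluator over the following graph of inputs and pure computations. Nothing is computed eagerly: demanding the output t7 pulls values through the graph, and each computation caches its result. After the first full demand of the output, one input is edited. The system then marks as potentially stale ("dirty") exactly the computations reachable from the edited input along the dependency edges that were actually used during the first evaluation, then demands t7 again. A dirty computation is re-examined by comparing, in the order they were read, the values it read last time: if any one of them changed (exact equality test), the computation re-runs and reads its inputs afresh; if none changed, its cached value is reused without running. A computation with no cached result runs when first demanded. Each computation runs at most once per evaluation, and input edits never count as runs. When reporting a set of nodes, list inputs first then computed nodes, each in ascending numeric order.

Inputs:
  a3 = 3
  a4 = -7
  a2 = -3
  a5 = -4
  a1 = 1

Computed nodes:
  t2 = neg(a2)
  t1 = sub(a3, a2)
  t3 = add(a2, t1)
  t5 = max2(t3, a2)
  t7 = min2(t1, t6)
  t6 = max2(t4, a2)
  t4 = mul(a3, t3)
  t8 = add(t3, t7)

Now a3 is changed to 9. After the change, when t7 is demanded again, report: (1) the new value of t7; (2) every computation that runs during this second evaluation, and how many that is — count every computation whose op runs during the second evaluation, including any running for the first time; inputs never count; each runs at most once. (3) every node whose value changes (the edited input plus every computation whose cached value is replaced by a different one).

t7 now evaluates to 12.
Run set: t1, t3, t4, t6, t7 (5 run).
Changed values: a3, t1, t3, t4, t6, t7.

Initial pass — values computed on the first demand:
  t1 = sub(3, -3) = 6
  t3 = add(-3, 6) = 3
  t4 = mul(3, 3) = 9
  t6 = max2(9, -3) = 9
  t7 = min2(6, 9) = 6

Second demand — change propagation:
  t1: re-runs because a3 3->9; new result 12.
  t3: re-runs because t1 6->12; new result 9.
  t4: re-runs because a3 3->9; t3 3->9; new result 81.
  t6: re-runs because t4 9->81; new result 81.
  t7: re-runs because t1 6->12; t6 9->81; new result 12.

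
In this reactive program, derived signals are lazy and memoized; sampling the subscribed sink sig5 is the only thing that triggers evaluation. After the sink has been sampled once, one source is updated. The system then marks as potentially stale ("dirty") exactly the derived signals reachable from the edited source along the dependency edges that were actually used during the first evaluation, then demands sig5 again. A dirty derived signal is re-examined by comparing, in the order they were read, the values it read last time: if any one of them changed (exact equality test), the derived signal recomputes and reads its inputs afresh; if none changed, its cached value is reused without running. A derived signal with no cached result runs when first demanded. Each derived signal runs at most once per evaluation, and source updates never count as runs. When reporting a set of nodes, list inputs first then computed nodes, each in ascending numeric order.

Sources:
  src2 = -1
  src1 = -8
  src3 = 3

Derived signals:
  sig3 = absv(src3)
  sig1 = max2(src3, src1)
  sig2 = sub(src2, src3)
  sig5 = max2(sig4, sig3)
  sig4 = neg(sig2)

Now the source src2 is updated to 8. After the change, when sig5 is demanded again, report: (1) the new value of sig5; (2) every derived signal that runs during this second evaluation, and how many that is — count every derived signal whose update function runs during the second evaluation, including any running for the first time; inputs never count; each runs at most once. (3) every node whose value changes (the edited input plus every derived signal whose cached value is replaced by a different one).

Demanding sig5 again yields 3.
3 derived signals run: sig2, sig4, sig5.
The nodes whose values change: src2, sig2, sig4, sig5.

First demand of the output computes:
  sig2 = sub(-1, 3) = -4
  sig3 = absv(3) = 3
  sig4 = neg(-4) = 4
  sig5 = max2(4, 3) = 4

After the edit, cleaning proceeds:
  sig2: a read changed (src2 -1->8) — executes, giving 5.
  sig4: a read changed (sig2 -4->5) — executes, giving -5.
  sig5: a read changed (sig4 4->-5) — executes, giving 3.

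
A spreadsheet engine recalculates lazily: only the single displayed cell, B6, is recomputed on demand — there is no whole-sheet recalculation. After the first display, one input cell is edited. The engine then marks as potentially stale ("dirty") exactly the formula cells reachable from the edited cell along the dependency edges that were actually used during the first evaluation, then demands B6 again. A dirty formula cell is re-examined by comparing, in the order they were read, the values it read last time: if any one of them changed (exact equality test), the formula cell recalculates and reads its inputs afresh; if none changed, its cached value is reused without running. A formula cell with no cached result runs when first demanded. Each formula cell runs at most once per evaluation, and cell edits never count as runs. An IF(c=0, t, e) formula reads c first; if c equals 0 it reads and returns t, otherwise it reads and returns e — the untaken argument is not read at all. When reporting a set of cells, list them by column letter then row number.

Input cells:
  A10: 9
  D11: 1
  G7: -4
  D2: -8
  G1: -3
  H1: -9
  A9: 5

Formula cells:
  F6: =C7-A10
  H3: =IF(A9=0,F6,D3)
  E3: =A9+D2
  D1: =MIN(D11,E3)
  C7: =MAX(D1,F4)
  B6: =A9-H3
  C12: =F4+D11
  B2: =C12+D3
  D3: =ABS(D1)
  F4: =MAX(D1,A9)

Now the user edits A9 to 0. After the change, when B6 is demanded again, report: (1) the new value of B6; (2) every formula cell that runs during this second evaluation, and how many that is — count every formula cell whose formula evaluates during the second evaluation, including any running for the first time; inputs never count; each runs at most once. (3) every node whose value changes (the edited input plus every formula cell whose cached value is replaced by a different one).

New value of B6: 9.
Formula cells that run: B6, C7, D1, E3, F4, F6, H3 — 7 in total.
Values that change: A9, B6, D1, E3, H3.
Key observation: a condition flipped, so demand moved to the other branch — D3 is never re-examined.

First evaluation (everything demanded from the output):
  E3 = 5 + -8 = -3
  D1 = MIN(1, -3) = -3
  D3 = ABS(-3) = 3
  H3 = IF(A9=0: A9=5 -> else branch D3) = 3
  B6 = 5 - 3 = 2

Propagation after the edit:
  E3: runs — A9 5->0; result -8.
  D1: runs — E3 -3->-8; result -8.
  D3: marked dirty but never re-examined — demand shifted away from it.
  F4: demanded for the first time — runs, produces 0.
  C7: demanded for the first time — runs, produces 0.
  F6: demanded for the first time — runs, produces -9.
  H3: runs — A9 5->0; result -9.
  B6: runs — A9 5->0; H3 3->-9; result 9.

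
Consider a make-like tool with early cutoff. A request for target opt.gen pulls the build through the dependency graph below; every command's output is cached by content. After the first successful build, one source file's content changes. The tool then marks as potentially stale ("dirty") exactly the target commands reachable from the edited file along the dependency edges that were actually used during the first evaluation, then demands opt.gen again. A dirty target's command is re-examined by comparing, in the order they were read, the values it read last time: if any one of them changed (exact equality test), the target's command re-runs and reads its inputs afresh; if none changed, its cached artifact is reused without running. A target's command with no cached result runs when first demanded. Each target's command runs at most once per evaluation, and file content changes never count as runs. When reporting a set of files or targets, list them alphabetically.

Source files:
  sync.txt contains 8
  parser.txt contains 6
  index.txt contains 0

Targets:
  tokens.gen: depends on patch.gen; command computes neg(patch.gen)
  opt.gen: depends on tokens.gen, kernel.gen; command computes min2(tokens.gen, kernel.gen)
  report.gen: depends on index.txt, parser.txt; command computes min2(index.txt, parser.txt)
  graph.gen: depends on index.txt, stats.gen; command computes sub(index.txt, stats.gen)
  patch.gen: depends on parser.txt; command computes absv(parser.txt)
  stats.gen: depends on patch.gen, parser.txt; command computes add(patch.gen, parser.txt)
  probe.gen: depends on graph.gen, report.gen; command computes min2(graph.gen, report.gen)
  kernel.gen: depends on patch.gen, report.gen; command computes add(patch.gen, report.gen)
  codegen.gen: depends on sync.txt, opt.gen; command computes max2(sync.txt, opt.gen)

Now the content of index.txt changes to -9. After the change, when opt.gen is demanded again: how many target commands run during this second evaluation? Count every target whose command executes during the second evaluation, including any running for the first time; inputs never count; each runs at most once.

3 target commands run: kernel.gen, opt.gen, report.gen.

First demand of the output computes:
  patch.gen = absv(6) = 6
  report.gen = min2(0, 6) = 0
  kernel.gen = add(6, 0) = 6
  tokens.gen = neg(6) = -6
  opt.gen = min2(-6, 6) = -6

After the edit, cleaning proceeds:
  report.gen: a read changed (index.txt 0->-9) — executes, giving -9.
  kernel.gen: a read changed (report.gen 0->-9) — executes, giving -3.
  opt.gen: a read changed (kernel.gen 6->-3) — executes, giving -6 — identical to its old value.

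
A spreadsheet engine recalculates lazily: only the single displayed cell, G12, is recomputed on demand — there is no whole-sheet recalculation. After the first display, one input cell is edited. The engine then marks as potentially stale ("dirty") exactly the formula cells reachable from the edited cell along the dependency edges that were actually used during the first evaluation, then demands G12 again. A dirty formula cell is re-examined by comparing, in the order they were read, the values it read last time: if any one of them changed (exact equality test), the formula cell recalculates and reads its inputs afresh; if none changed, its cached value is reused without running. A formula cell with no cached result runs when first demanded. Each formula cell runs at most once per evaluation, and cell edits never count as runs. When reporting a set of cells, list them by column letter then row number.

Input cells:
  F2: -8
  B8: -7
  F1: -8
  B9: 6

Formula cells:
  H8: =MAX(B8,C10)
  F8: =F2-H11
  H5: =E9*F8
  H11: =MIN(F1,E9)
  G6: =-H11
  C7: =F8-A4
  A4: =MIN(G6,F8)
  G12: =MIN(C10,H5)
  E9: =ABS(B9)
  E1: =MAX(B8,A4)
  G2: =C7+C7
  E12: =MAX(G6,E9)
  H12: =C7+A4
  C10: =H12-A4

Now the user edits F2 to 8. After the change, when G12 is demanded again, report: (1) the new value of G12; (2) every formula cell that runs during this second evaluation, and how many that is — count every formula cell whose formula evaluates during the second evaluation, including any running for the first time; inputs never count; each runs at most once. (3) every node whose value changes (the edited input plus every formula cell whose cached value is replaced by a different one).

New value of G12: 8.
Formula cells that run: A4, C7, C10, F8, G12, H5, H12 — 7 in total.
Values that change: A4, C7, C10, F2, F8, G12, H5, H12.

First evaluation (everything demanded from the output):
  E9 = ABS(6) = 6
  H11 = MIN(-8, 6) = -8
  F8 = -8 - -8 = 0
  G6 = -(-8) = 8
  A4 = MIN(8, 0) = 0
  C7 = 0 - 0 = 0
  H5 = 6 * 0 = 0
  H12 = 0 + 0 = 0
  C10 = 0 - 0 = 0
  G12 = MIN(0, 0) = 0

Propagation after the edit:
  F8: runs — F2 -8->8; result 16.
  A4: runs — F8 0->16; result 8.
  C7: runs — F8 0->16; A4 0->8; result 8.
  H5: runs — F8 0->16; result 96.
  H12: runs — C7 0->8; A4 0->8; result 16.
  C10: runs — H12 0->16; A4 0->8; result 8.
  G12: runs — C10 0->8; H5 0->96; result 8.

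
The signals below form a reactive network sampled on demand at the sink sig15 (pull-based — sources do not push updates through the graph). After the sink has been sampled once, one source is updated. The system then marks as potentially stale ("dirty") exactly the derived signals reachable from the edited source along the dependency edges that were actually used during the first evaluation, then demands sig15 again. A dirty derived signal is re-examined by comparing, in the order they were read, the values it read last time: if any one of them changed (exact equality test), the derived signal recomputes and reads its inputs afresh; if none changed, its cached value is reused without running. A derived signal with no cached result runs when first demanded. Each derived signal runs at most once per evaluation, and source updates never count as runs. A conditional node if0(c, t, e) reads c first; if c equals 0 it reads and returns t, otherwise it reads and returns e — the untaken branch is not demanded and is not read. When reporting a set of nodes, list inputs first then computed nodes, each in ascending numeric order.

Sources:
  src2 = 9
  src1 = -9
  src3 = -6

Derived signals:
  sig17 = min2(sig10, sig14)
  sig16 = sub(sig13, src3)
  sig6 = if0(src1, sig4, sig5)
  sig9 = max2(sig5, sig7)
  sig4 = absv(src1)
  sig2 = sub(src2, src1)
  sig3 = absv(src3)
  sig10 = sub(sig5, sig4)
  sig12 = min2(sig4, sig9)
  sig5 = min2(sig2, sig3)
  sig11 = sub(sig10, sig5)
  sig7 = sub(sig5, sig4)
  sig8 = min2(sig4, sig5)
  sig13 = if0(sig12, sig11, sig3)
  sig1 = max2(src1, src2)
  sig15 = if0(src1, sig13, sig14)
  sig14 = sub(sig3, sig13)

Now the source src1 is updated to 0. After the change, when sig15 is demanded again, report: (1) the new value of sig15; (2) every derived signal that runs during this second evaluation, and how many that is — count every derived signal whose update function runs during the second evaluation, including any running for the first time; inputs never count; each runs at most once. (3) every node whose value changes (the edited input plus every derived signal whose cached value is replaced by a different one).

sig15 now evaluates to 0.
Run set: sig2, sig4, sig5, sig7, sig9, sig10, sig11, sig12, sig13, sig15 (10 run).
Changed values: src1, sig2, sig4, sig7, sig12, sig13.
The important point: the flipped condition redirects demand; sig14 is left stale, never re-checked.

Initial pass — values computed on the first demand:
  sig2 = sub(9, -9) = 18
  sig3 = absv(-6) = 6
  sig4 = absv(-9) = 9
  sig5 = min2(18, 6) = 6
  sig7 = sub(6, 9) = -3
  sig9 = max2(6, -3) = 6
  sig12 = min2(9, 6) = 6
  sig13 = if0(sig12=6 -> else branch sig3) = 6
  sig14 = sub(6, 6) = 0
  sig15 = if0(src1=-9 -> else branch sig14) = 0

Second demand — change propagation:
  sig2: re-runs because src1 -9->0; new result 9.
  sig4: re-runs because src1 -9->0; new result 0.
  sig5: re-runs because sig2 18->9; new result 6 (unchanged).
  sig7: re-runs because sig4 9->0; new result 6.
  sig9: re-runs because sig7 -3->6; new result 6 (unchanged).
  sig10: newly demanded (no cache) — executes and yields 6.
  sig11: newly demanded (no cache) — executes and yields 0.
  sig12: re-runs because sig4 9->0; new result 0.
  sig13: re-runs because sig12 6->0; new result 0.
  sig14: dirty yet unreached — the second evaluation never asks for it.
  sig15: re-runs because src1 -9->0; new result 0 (unchanged).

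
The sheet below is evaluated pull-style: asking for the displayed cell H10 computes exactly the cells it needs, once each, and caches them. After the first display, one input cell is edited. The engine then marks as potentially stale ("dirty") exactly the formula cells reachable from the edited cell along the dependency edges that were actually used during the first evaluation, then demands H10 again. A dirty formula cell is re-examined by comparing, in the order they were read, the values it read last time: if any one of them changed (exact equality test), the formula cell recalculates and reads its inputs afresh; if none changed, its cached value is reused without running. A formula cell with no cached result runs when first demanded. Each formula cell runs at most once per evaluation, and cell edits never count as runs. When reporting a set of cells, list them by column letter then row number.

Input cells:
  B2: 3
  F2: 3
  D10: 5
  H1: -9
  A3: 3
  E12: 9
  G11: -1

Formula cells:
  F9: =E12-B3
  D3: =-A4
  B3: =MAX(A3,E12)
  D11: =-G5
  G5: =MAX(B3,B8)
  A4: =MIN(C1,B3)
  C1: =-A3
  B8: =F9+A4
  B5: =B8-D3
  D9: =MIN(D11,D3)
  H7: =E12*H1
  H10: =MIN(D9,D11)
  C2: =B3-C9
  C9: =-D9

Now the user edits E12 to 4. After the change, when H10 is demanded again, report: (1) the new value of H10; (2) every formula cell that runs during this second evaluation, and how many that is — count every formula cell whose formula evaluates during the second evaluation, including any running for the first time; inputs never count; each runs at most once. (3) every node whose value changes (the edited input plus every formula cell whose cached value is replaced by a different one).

First demand of the output computes:
  B3 = MAX(3, 9) = 9
  C1 = -(3) = -3
  A4 = MIN(-3, 9) = -3
  D3 = -(-3) = 3
  F9 = 9 - 9 = 0
  B8 = 0 + -3 = -3
  G5 = MAX(9, -3) = 9
  D11 = -(9) = -9
  D9 = MIN(-9, 3) = -9
  H10 = MIN(-9, -9) = -9

After the edit, cleaning proceeds:
  B3: a read changed (E12 9->4) — executes, giving 4.
  A4: a read changed (B3 9->4) — executes, giving -3 — identical to its old value.
  D3: dirty, but its reads are unchanged (A4 unchanged); cached 3 stands.
  F9: a read changed (E12 9->4; B3 9->4) — executes, giving 0 — identical to its old value.
  B8: dirty, but its reads are unchanged (F9 unchanged, A4 unchanged); cached -3 stands.
  G5: a read changed (B3 9->4) — executes, giving 4.
  D11: a read changed (G5 9->4) — executes, giving -4.
  D9: a read changed (D11 -9->-4) — executes, giving -4.
  H10: a read changed (D9 -9->-4; D11 -9->-4) — executes, giving -4.

Note where the cutoff bites: B8 is checked, finds nothing changed, and keeps its cache.

Demanding H10 again yields -4.
7 formula cells run: A4, B3, D9, D11, F9, G5, H10.
The nodes whose values change: B3, D9, D11, E12, G5, H10.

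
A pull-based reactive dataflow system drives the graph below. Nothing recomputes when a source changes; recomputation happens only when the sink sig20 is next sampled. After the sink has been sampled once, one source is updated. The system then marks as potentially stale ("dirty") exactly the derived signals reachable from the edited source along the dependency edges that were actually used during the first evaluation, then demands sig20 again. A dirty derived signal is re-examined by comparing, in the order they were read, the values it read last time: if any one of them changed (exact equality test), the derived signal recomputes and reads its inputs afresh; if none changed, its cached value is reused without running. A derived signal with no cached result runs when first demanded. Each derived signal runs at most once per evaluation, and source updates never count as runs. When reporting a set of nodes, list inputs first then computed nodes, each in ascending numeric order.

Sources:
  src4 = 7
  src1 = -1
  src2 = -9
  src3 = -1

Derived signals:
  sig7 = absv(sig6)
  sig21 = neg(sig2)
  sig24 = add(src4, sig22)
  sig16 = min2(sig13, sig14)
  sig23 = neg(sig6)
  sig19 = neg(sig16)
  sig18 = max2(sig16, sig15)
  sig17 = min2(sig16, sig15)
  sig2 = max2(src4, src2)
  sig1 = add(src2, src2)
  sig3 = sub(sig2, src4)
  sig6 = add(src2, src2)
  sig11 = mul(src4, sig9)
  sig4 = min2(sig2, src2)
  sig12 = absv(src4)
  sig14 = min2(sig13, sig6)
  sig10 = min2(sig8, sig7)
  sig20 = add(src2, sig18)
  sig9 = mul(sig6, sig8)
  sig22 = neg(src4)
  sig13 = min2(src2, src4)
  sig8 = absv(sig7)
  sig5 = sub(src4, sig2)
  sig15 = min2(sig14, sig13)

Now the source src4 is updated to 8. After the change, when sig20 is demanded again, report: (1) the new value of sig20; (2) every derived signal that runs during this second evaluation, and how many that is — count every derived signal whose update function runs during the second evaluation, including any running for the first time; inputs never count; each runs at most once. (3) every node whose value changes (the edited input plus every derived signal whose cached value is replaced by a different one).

First evaluation (everything demanded from the output):
  sig6 = add(-9, -9) = -18
  sig13 = min2(-9, 7) = -9
  sig14 = min2(-9, -18) = -18
  sig15 = min2(-18, -9) = -18
  sig16 = min2(-9, -18) = -18
  sig18 = max2(-18, -18) = -18
  sig20 = add(-9, -18) = -27

Propagation after the edit:
  sig13: runs — src4 7->8; result -9 (same value as before).
  sig14: checked — values it read are unchanged (sig13 unchanged, sig6 unchanged); reused cached -18 without running.
  sig15: checked — values it read are unchanged (sig14 unchanged, sig13 unchanged); reused cached -18 without running.
  sig16: checked — values it read are unchanged (sig13 unchanged, sig14 unchanged); reused cached -18 without running.
  sig18: checked — values it read are unchanged (sig16 unchanged, sig15 unchanged); reused cached -18 without running.
  sig20: checked — values it read are unchanged (src2 unchanged, sig18 unchanged); reused cached -27 without running.

Key observation: the change is absorbed at sig13 — it re-runs but produces the same value, and the output's value is unchanged.

New value of sig20: -27.
Derived signals that run: sig13 — 1 in total.
Values that change: src4.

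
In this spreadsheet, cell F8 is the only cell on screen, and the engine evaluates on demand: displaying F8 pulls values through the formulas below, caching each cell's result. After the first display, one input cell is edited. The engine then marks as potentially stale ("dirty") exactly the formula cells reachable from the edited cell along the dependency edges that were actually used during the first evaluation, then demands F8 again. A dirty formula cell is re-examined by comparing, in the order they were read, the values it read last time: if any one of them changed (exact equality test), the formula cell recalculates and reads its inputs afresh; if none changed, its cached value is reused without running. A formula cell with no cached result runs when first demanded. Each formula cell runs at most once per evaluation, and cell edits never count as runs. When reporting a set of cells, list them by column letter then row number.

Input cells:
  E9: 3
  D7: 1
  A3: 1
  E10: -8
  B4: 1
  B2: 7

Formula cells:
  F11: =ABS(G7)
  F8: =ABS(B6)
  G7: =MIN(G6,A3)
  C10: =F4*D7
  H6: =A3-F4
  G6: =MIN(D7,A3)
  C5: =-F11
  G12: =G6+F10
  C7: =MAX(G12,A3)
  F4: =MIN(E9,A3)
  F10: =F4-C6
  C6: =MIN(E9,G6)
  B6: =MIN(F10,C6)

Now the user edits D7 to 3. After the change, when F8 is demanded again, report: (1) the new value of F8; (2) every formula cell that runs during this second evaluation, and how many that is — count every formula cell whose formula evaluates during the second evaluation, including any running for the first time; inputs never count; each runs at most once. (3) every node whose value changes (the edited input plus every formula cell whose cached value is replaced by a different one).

Initial pass — values computed on the first demand:
  F4 = MIN(3, 1) = 1
  G6 = MIN(1, 1) = 1
  C6 = MIN(3, 1) = 1
  F10 = 1 - 1 = 0
  B6 = MIN(0, 1) = 0
  F8 = ABS(0) = 0

Second demand — change propagation:
  G6: re-runs because D7 1->3; new result 1 (unchanged).
  C6: re-examined; everything it read last time is the same (E9 unchanged, G6 unchanged) — cache 1 kept, no run.
  F10: re-examined; everything it read last time is the same (F4 unchanged, C6 unchanged) — cache 0 kept, no run.
  B6: re-examined; everything it read last time is the same (F10 unchanged, C6 unchanged) — cache 0 kept, no run.
  F8: re-examined; everything it read last time is the same (B6 unchanged) — cache 0 kept, no run.

The important point: G6 recomputes to an identical value, and the output ends up unchanged.

F8 now evaluates to 0.
Run set: G6 (1 run).
Changed values: D7.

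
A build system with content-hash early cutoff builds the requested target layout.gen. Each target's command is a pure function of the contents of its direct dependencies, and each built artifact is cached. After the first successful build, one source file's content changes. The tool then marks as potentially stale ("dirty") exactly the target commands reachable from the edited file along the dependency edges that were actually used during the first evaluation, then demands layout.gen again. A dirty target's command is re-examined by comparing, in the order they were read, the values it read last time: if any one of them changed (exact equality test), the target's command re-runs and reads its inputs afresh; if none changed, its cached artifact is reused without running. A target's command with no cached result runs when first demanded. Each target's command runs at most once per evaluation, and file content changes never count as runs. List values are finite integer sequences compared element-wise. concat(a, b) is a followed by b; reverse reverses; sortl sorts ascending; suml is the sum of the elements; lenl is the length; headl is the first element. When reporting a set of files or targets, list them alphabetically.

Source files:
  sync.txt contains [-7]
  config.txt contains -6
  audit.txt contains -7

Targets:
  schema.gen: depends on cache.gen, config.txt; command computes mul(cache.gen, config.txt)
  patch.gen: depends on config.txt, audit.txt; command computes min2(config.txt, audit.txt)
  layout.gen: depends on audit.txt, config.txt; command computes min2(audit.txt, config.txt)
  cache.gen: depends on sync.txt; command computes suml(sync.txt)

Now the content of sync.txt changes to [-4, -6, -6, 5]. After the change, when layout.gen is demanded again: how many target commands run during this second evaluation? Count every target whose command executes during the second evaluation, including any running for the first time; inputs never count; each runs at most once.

Target commands that run: none — 0 in total.
Key observation: sync.txt is never demanded by the output, so the edit triggers no recomputation at all.

First evaluation (everything demanded from the output):
  layout.gen = min2(-7, -6) = -7

Propagation after the edit:
  sync.txt feeds no computation that the output demands — nothing is marked dirty and nothing runs.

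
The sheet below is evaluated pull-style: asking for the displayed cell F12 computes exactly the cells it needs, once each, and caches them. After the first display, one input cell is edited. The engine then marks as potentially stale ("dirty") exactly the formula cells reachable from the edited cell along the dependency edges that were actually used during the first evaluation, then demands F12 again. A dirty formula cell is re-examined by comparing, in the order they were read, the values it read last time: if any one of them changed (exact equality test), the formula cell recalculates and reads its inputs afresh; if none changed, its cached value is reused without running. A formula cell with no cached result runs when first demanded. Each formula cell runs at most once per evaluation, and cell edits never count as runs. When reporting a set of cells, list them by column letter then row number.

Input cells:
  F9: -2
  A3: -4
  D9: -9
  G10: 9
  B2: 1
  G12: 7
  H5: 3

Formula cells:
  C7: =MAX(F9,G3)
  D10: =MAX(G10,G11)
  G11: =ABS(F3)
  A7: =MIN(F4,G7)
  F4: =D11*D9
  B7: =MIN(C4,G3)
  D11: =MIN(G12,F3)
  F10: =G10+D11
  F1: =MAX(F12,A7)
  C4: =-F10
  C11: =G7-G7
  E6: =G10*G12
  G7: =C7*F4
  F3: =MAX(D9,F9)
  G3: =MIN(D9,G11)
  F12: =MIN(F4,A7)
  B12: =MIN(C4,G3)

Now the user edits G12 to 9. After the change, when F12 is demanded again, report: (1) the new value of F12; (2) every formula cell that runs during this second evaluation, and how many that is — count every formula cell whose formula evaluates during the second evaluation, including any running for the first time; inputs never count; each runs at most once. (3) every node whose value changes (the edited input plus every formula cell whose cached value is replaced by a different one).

First demand of the output computes:
  F3 = MAX(-9, -2) = -2
  D11 = MIN(7, -2) = -2
  F4 = -2 * -9 = 18
  G11 = ABS(-2) = 2
  G3 = MIN(-9, 2) = -9
  C7 = MAX(-2, -9) = -2
  G7 = -2 * 18 = -36
  A7 = MIN(18, -36) = -36
  F12 = MIN(18, -36) = -36

After the edit, cleaning proceeds:
  D11: a read changed (G12 7->9) — executes, giving -2 — identical to its old value.
  F4: dirty, but its reads are unchanged (D11 unchanged, D9 unchanged); cached 18 stands.
  G7: dirty, but its reads are unchanged (C7 unchanged, F4 unchanged); cached -36 stands.
  A7: dirty, but its reads are unchanged (F4 unchanged, G7 unchanged); cached -36 stands.
  F12: dirty, but its reads are unchanged (F4 unchanged, A7 unchanged); cached -36 stands.

Note the absorption at D11: it re-runs yet its value is the same, leaving the output's value untouched.

Demanding F12 again yields -36.
1 formula cells run: D11.
The nodes whose values change: G12.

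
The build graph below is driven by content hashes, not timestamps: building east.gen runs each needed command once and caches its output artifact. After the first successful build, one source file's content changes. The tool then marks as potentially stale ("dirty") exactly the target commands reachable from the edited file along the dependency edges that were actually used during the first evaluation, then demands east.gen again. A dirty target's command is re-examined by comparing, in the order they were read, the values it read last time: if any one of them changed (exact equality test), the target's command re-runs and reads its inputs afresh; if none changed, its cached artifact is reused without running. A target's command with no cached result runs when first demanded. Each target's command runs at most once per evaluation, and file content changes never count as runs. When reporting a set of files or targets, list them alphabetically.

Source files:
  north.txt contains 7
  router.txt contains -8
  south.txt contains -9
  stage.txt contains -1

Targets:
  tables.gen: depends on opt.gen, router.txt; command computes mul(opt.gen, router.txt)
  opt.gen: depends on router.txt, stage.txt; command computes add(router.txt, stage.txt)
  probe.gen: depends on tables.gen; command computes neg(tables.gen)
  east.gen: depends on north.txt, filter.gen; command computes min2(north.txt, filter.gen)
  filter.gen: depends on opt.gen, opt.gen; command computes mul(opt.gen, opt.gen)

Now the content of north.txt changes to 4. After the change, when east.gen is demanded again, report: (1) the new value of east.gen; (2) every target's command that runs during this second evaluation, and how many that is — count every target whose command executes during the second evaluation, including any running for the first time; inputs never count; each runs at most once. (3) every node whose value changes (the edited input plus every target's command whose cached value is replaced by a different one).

Initial pass — values computed on the first demand:
  opt.gen = add(-8, -1) = -9
  filter.gen = mul(-9, -9) = 81
  east.gen = min2(7, 81) = 7

Second demand — change propagation:
  east.gen: re-runs because north.txt 7->4; new result 4.

east.gen now evaluates to 4.
Run set: east.gen (1 run).
Changed values: east.gen, north.txt.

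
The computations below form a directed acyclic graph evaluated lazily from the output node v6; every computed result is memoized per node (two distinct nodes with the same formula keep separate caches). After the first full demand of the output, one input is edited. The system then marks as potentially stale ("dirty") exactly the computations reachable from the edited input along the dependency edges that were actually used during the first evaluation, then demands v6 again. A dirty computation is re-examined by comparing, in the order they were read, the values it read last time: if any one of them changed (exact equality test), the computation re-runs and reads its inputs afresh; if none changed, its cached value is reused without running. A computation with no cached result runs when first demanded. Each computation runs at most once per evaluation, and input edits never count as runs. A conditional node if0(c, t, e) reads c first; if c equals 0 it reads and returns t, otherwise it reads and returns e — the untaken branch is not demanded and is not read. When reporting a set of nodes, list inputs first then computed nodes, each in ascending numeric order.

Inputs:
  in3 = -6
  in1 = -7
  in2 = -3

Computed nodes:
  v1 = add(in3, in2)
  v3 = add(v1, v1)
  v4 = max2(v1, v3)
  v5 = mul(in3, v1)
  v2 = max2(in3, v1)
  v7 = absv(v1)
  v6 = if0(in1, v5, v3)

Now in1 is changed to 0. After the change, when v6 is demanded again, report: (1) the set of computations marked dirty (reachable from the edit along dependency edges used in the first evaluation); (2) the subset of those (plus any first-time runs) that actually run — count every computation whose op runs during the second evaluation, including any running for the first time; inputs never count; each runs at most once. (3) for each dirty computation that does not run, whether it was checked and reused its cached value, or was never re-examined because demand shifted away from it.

The edit dirties: v6.
2 computations run: v5, v6.
No dirty computation escaped a run.
Note the branch switch — v5 had no cache and runs now for the first time.

First demand of the output computes:
  v1 = add(-6, -3) = -9
  v3 = add(-9, -9) = -18
  v6 = if0(in1=-7 -> else branch v3) = -18

After the edit, cleaning proceeds:
  v5: had never run; runs now, result 54.
  v6: a read changed (in1 -7->0) — executes, giving 54.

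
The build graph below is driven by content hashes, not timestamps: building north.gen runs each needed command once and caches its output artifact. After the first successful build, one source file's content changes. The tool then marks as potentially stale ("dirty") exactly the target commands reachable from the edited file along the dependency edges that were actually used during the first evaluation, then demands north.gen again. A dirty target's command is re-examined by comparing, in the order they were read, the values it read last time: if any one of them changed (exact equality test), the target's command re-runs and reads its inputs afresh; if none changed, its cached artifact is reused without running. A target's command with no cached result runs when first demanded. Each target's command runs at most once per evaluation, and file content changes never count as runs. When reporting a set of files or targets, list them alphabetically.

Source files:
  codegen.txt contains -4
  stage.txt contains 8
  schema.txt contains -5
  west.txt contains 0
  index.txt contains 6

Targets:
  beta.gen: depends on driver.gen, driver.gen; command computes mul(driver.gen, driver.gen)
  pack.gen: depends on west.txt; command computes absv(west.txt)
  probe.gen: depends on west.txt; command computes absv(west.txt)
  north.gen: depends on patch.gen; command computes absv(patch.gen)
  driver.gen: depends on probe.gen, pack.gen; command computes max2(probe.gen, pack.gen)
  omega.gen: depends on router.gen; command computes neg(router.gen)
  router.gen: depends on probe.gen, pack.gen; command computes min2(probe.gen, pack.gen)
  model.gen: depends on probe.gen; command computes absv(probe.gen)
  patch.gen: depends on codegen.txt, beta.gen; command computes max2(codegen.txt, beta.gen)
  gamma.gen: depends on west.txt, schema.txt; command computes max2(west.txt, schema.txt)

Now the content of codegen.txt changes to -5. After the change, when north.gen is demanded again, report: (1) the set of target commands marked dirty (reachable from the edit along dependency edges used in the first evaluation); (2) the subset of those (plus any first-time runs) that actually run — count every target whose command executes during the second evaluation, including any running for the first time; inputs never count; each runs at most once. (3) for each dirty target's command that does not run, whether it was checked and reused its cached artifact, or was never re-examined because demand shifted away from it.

Dirty set: north.gen, patch.gen.
Run set: patch.gen (1 run).
Re-examined without running (cache reused): north.gen.
The important point: patch.gen recomputes to an identical value, and the output ends up unchanged.

Initial pass — values computed on the first demand:
  pack.gen = absv(0) = 0
  probe.gen = absv(0) = 0
  driver.gen = max2(0, 0) = 0
  beta.gen = mul(0, 0) = 0
  patch.gen = max2(-4, 0) = 0
  north.gen = absv(0) = 0

Second demand — change propagation:
  patch.gen: re-runs because codegen.txt -4->-5; new result 0 (unchanged).
  north.gen: re-examined; everything it read last time is the same (patch.gen unchanged) — cache 0 kept, no run.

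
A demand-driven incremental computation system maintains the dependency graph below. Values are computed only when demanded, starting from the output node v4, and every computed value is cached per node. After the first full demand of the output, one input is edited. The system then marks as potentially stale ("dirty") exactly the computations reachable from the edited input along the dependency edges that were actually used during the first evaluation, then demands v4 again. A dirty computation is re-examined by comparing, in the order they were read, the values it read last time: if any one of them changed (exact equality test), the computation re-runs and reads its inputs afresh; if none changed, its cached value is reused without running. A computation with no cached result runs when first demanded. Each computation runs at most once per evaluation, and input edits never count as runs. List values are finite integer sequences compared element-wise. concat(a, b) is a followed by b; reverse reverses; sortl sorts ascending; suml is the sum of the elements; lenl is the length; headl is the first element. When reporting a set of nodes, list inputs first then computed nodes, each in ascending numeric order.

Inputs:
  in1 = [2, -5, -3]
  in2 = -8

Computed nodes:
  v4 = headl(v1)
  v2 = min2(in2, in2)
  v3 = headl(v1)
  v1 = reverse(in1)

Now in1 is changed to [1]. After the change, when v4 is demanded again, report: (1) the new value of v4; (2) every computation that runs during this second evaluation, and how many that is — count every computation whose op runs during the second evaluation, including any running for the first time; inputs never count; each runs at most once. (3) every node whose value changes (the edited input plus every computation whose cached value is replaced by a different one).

New value of v4: 1.
Computations that run: v1, v4 — 2 in total.
Values that change: in1, v1, v4.

First evaluation (everything demanded from the output):
  v1 = reverse([2, -5, -3]) = [-3, -5, 2]
  v4 = headl([-3, -5, 2]) = -3

Propagation after the edit:
  v1: runs — in1 [2, -5, -3]->[1]; result [1].
  v4: runs — v1 [-3, -5, 2]->[1]; result 1.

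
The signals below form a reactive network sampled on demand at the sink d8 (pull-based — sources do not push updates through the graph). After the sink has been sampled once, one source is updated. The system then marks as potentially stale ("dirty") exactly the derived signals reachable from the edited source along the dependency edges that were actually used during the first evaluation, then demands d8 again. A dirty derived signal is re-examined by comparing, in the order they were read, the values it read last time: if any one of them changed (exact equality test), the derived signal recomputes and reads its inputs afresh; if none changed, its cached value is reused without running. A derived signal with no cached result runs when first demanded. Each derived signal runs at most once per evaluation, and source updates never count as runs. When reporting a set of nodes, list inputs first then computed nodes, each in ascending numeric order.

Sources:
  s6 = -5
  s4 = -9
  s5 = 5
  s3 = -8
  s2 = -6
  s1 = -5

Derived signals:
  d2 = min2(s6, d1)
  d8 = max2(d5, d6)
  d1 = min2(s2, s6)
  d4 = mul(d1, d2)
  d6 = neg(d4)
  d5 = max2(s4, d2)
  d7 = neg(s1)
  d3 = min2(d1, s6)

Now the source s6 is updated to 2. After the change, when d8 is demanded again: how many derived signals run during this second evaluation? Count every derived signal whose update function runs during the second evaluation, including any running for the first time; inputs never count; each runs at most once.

Run set: d1, d2 (2 run).
The important point: at d4 every value read last time is unchanged, so the dirty flag clears without a run.

Initial pass — values computed on the first demand:
  d1 = min2(-6, -5) = -6
  d2 = min2(-5, -6) = -6
  d4 = mul(-6, -6) = 36
  d5 = max2(-9, -6) = -6
  d6 = neg(36) = -36
  d8 = max2(-6, -36) = -6

Second demand — change propagation:
  d1: re-runs because s6 -5->2; new result -6 (unchanged).
  d2: re-runs because s6 -5->2; new result -6 (unchanged).
  d4: re-examined; everything it read last time is the same (d1 unchanged, d2 unchanged) — cache 36 kept, no run.
  d5: re-examined; everything it read last time is the same (s4 unchanged, d2 unchanged) — cache -6 kept, no run.
  d6: re-examined; everything it read last time is the same (d4 unchanged) — cache -36 kept, no run.
  d8: re-examined; everything it read last time is the same (d5 unchanged, d6 unchanged) — cache -6 kept, no run.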